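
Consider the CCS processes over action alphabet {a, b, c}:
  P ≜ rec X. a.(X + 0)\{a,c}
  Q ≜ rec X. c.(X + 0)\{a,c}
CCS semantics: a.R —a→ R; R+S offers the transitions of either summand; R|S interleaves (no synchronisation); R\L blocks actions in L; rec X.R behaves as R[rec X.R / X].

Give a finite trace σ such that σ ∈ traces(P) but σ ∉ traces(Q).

a

Reachable graph of P (2 states):
  m0 = rec X. a.(X + 0)\{a,c} :: --a--▸ m1
  m1 = ((rec X. a.(X + 0)\{a,c}) + 0)\{a,c} :: (no moves)
Reachable graph of Q (2 states):
  n0 = rec X. c.(X + 0)\{a,c} :: --c--▸ n1
  n1 = ((rec X. c.(X + 0)\{a,c}) + 0)\{a,c} :: (no moves)
Executing a from P (initial set {m0}):
  step 1 (a): {m1}
  P completes σ.
Executing a from Q (initial set {n0}):
  step 1 (a): no successor for Q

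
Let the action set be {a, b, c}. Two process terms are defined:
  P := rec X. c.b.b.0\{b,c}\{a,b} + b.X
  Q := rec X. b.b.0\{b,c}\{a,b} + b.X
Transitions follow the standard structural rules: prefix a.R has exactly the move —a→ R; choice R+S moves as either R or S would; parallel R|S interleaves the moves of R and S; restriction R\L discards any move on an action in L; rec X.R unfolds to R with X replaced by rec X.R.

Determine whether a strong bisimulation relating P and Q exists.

P ≁ Q

LTS(P): 4 reachable states
  p0 = rec X. c.b.b.0\{b,c}\{a,b} + b.X | =b=> p0, =c=> p1
  p1 = b.b.0\{b,c}\{a,b} | =b=> p2
  p2 = b.0\{b,c}\{a,b} | =b=> p3
  p3 = 0\{b,c}\{a,b} | deadlocked
LTS(Q): 3 reachable states
  q0 = rec X. b.b.0\{b,c}\{a,b} + b.X | =b=> q0, =b=> q1
  q1 = b.0\{b,c}\{a,b} | =b=> q2
  q2 = 0\{b,c}\{a,b} | deadlocked
Coarsest stable partition (strong bisimilarity classes):
  B0 = {p0}
  B1 = {p1}
  B2 = {p2, q1}
  B3 = {p3, q2}
  B4 = {q0}
p0 ∈ B0, q0 ∈ B4 → different blocks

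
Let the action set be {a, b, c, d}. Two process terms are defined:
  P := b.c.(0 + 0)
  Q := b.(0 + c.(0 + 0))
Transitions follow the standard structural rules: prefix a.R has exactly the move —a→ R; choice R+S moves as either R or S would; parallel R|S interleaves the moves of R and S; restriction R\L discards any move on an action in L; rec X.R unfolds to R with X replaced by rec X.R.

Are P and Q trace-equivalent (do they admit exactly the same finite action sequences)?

P's transition system — 3 states:
  m0 = b.c.(0 + 0) :: =b=> m1
  m1 = c.(0 + 0) :: =c=> m2
  m2 = 0 + 0 :: ∅
Q's transition system — 3 states:
  n0 = b.(0 + c.(0 + 0)) :: =b=> n1
  n1 = 0 + c.(0 + 0) :: =c=> n2
  n2 = 0 + 0 :: ∅
Bisimilarity quotient blocks:
  B0 = {m0, n0}
  B1 = {m1, n1}
  B2 = {m2, n2}
m0 ∈ B0, n0 ∈ B0 → same block
Bisimilar ⇒ trace-equivalent.

traces(P) = traces(Q)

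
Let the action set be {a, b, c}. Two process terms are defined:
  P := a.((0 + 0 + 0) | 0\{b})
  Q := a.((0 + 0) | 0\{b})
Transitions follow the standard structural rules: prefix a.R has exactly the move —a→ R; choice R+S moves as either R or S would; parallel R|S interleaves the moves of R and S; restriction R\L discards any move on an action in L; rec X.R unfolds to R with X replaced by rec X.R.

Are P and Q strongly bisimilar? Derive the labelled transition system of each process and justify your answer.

bisimilar

Reachable graph of P (2 states):
  u0 = a.((0 + 0 + 0) | 0\{b}) | --a--▸ u1
  u1 = (0 + 0 + 0) | 0\{b} | ∅
Reachable graph of Q (2 states):
  v0 = a.((0 + 0) | 0\{b}) | --a--▸ v1
  v1 = (0 + 0) | 0\{b} | ∅
Coarsest stable partition (strong bisimilarity classes):
  B0 = {u0, v0}
  B1 = {u1, v1}
u0 ∈ B0, v0 ∈ B0 → same block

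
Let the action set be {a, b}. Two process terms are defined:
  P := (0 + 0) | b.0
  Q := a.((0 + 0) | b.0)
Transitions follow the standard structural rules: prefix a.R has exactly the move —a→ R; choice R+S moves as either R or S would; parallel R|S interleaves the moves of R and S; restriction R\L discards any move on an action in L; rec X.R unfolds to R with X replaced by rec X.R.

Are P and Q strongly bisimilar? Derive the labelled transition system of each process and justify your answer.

P's transition system — 2 states:
  s0 = (0 + 0) | b.0 → —b→ s1
  s1 = (0 + 0) | 0 → (no moves)
Q's transition system — 3 states:
  t0 = a.((0 + 0) | b.0) → —a→ t1
  t1 = (0 + 0) | b.0 → —b→ t2
  t2 = (0 + 0) | 0 → (no moves)
Bisimilarity quotient blocks:
  B0 = {s0, t1}
  B1 = {s1, t2}
  B2 = {t0}
s0 ∈ B0, t0 ∈ B2 → different blocks

not bisimilar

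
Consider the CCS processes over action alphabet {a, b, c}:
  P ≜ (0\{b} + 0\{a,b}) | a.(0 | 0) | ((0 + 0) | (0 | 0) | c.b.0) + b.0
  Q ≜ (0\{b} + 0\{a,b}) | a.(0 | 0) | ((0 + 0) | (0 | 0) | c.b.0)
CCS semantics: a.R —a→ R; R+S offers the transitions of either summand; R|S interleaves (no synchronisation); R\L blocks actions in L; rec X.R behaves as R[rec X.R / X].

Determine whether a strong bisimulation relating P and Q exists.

P's transition system — 7 states:
  p0 = (0\{b} + 0\{a,b}) | a.(0 | 0) | ((0 + 0) | (0 | 0) | c.b.0) + b.0 :: ··a··> p1, ··b··> p2, ··c··> p3
  p1 = (0\{b} + 0\{a,b}) | (0 | 0) | ((0 + 0) | (0 | 0) | c.b.0) :: ··c··> p4
  p2 = 0 :: ∅
  p3 = (0\{b} + 0\{a,b}) | a.(0 | 0) | ((0 + 0) | (0 | 0) | b.0) :: ··a··> p4, ··b··> p5
  p4 = (0\{b} + 0\{a,b}) | (0 | 0) | ((0 + 0) | (0 | 0) | b.0) :: ··b··> p6
  p5 = (0\{b} + 0\{a,b}) | a.(0 | 0) | ((0 + 0) | (0 | 0) | 0) :: ··a··> p6
  p6 = (0\{b} + 0\{a,b}) | (0 | 0) | ((0 + 0) | (0 | 0) | 0) :: ∅
Q's transition system — 6 states:
  q0 = (0\{b} + 0\{a,b}) | a.(0 | 0) | ((0 + 0) | (0 | 0) | c.b.0) :: ··a··> q1, ··c··> q2
  q1 = (0\{b} + 0\{a,b}) | (0 | 0) | ((0 + 0) | (0 | 0) | c.b.0) :: ··c··> q3
  q2 = (0\{b} + 0\{a,b}) | a.(0 | 0) | ((0 + 0) | (0 | 0) | b.0) :: ··a··> q3, ··b··> q4
  q3 = (0\{b} + 0\{a,b}) | (0 | 0) | ((0 + 0) | (0 | 0) | b.0) :: ··b··> q5
  q4 = (0\{b} + 0\{a,b}) | a.(0 | 0) | ((0 + 0) | (0 | 0) | 0) :: ··a··> q5
  q5 = (0\{b} + 0\{a,b}) | (0 | 0) | ((0 + 0) | (0 | 0) | 0) :: ∅
Bisimilarity quotient blocks:
  B0 = {p0}
  B1 = {p3, q2}
  B2 = {p5, q4}
  B3 = {p2, p6, q5}
  B4 = {p4, q3}
  B5 = {p1, q1}
  B6 = {q0}
p0 ∈ B0, q0 ∈ B6 → different blocks

NO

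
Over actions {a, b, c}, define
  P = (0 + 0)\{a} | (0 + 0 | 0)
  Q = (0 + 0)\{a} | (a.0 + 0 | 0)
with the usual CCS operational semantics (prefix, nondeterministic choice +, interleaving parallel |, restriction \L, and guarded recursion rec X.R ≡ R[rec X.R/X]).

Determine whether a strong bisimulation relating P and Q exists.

Reachable graph of P (1 states):
  m0 = (0 + 0)\{a} | (0 + 0 | 0) | (no moves)
Reachable graph of Q (2 states):
  n0 = (0 + 0)\{a} | (a.0 + 0 | 0) | --a--▸ n1
  n1 = (0 + 0)\{a} | 0 | (no moves)
Coarsest stable partition (strong bisimilarity classes):
  B0 = {m0, n1}
  B1 = {n0}
m0 ∈ B0, n0 ∈ B1 → different blocks

not bisimilar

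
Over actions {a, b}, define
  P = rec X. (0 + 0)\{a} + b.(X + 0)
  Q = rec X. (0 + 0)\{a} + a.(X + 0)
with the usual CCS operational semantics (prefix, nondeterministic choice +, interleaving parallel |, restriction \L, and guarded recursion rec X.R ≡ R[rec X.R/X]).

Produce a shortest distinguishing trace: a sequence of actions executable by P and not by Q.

b

LTS(P): 2 reachable states
  m0 = rec X. (0 + 0)\{a} + b.(X + 0) has moves =b=> m1
  m1 = (rec X. (0 + 0)\{a} + b.(X + 0)) + 0 has moves =b=> m1
LTS(Q): 2 reachable states
  n0 = rec X. (0 + 0)\{a} + a.(X + 0) has moves =a=> n1
  n1 = (rec X. (0 + 0)\{a} + a.(X + 0)) + 0 has moves =a=> n1
Trace ⟨b⟩ through P, begin at {m0}:
  [1] b ⇒ {m1}
  — P admits the full trace.
Trace ⟨b⟩ through Q, begin at {n0}:
  [1] b ⇒ ∅ (Q stuck)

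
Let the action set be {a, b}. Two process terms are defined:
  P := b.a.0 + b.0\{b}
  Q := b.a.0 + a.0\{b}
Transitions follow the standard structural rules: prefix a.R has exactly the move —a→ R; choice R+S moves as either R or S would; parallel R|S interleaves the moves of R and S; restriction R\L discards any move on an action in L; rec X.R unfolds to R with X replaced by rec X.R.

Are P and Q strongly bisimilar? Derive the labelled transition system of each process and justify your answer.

not bisimilar

P's transition system — 4 states:
  u0 = b.a.0 + b.0\{b} :: —b→ u1, —b→ u2
  u1 = 0\{b} :: (no moves)
  u2 = a.0 :: —a→ u3
  u3 = 0 :: (no moves)
Q's transition system — 4 states:
  v0 = b.a.0 + a.0\{b} :: —a→ v1, —b→ v2
  v1 = 0\{b} :: (no moves)
  v2 = a.0 :: —a→ v3
  v3 = 0 :: (no moves)
Bisimilarity quotient blocks:
  B0 = {u0}
  B1 = {u1, u3, v1, v3}
  B2 = {u2, v2}
  B3 = {v0}
u0 ∈ B0, v0 ∈ B3 → different blocks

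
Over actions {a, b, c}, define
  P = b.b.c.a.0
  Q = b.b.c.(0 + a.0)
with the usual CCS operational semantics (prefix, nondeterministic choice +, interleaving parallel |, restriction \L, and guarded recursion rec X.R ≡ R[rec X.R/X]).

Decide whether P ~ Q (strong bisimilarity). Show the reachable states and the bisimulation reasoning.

Reachable graph of P (5 states):
  u0 = b.b.c.a.0 → =b=> u1
  u1 = b.c.a.0 → =b=> u2
  u2 = c.a.0 → =c=> u3
  u3 = a.0 → =a=> u4
  u4 = 0 → stopped
Reachable graph of Q (5 states):
  v0 = b.b.c.(0 + a.0) → =b=> v1
  v1 = b.c.(0 + a.0) → =b=> v2
  v2 = c.(0 + a.0) → =c=> v3
  v3 = 0 + a.0 → =a=> v4
  v4 = 0 → stopped
Coarsest stable partition (strong bisimilarity classes):
  B0 = {u0, v0}
  B1 = {u1, v1}
  B2 = {u2, v2}
  B3 = {u3, v3}
  B4 = {u4, v4}
u0 ∈ B0, v0 ∈ B0 → same block

P ~ Q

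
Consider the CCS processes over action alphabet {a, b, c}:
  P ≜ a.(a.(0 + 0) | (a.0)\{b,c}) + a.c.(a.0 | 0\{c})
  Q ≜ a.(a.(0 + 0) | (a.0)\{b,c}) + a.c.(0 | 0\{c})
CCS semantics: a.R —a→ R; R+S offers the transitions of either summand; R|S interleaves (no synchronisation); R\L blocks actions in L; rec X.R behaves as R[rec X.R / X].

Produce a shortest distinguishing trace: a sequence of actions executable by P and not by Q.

Reachable graph of P (8 states):
  s0 = a.(a.(0 + 0) | (a.0)\{b,c}) + a.c.(a.0 | 0\{c}) ⊢ =a=> s1, =a=> s2
  s1 = a.(0 + 0) | (a.0)\{b,c} ⊢ =a=> s3, =a=> s4
  s2 = c.(a.0 | 0\{c}) ⊢ =c=> s5
  s3 = (0 + 0) | (a.0)\{b,c} ⊢ =a=> s6
  s4 = a.(0 + 0) | 0\{b,c} ⊢ =a=> s6
  s5 = a.0 | 0\{c} ⊢ =a=> s7
  s6 = (0 + 0) | 0\{b,c} ⊢ ·
  s7 = 0 | 0\{c} ⊢ ·
Reachable graph of Q (7 states):
  t0 = a.(a.(0 + 0) | (a.0)\{b,c}) + a.c.(0 | 0\{c}) ⊢ =a=> t1, =a=> t2
  t1 = a.(0 + 0) | (a.0)\{b,c} ⊢ =a=> t3, =a=> t4
  t2 = c.(0 | 0\{c}) ⊢ =c=> t5
  t3 = (0 + 0) | (a.0)\{b,c} ⊢ =a=> t6
  t4 = a.(0 + 0) | 0\{b,c} ⊢ =a=> t6
  t5 = 0 | 0\{c} ⊢ ·
  t6 = (0 + 0) | 0\{b,c} ⊢ ·
Trace ⟨aca⟩ through P, begin at {s0}:
  after a @ step 1: {s1, s2}
  after c @ step 2: {s5}
  after a @ step 3: {s7}
  P completes σ.
Trace ⟨aca⟩ through Q, begin at {t0}:
  after a @ step 1: {t1, t2}
  after c @ step 2: {t5}
  after a @ step 3: ∅ (Q stuck)

aca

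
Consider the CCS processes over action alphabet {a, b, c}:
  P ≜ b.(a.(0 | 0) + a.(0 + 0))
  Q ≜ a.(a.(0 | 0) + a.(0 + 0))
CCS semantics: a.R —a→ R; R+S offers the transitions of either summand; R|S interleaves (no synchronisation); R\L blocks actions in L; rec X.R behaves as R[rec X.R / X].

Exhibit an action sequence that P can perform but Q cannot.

LTS(P): 4 reachable states
  s0 = b.(a.(0 | 0) + a.(0 + 0)) → --b--▸ s1
  s1 = a.(0 | 0) + a.(0 + 0) → --a--▸ s2, --a--▸ s3
  s2 = 0 + 0 → ∅
  s3 = 0 | 0 → ∅
LTS(Q): 4 reachable states
  t0 = a.(a.(0 | 0) + a.(0 + 0)) → --a--▸ t1
  t1 = a.(0 | 0) + a.(0 + 0) → --a--▸ t2, --a--▸ t3
  t2 = 0 + 0 → ∅
  t3 = 0 | 0 → ∅
Executing b from P (initial set {s0}):
  after b @ step 1: {s1}
  — P admits the full trace.
Executing b from Q (initial set {t0}):
  after b @ step 1: no successor for Q

b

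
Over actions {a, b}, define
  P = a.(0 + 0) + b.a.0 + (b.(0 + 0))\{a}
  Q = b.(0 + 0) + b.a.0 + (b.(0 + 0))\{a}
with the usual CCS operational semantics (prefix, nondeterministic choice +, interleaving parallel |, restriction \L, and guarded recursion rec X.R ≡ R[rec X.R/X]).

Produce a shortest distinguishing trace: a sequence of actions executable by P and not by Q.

LTS(P): 5 reachable states
  p0 = a.(0 + 0) + b.a.0 + (b.(0 + 0))\{a} ⊢ --a--▸ p1, --b--▸ p2, --b--▸ p3
  p1 = 0 + 0 ⊢ (no moves)
  p2 = (0 + 0)\{a} ⊢ (no moves)
  p3 = a.0 ⊢ --a--▸ p4
  p4 = 0 ⊢ (no moves)
LTS(Q): 5 reachable states
  q0 = b.(0 + 0) + b.a.0 + (b.(0 + 0))\{a} ⊢ --b--▸ q1, --b--▸ q2, --b--▸ q3
  q1 = (0 + 0)\{a} ⊢ (no moves)
  q2 = 0 + 0 ⊢ (no moves)
  q3 = a.0 ⊢ --a--▸ q4
  q4 = 0 ⊢ (no moves)
Run σ = ⟨a⟩ on P: start {p0}
  step 1 (a): {p1}
  P completes σ.
Run σ = ⟨a⟩ on Q: start {q0}
  step 1 (a): ∅ (Q stuck)

a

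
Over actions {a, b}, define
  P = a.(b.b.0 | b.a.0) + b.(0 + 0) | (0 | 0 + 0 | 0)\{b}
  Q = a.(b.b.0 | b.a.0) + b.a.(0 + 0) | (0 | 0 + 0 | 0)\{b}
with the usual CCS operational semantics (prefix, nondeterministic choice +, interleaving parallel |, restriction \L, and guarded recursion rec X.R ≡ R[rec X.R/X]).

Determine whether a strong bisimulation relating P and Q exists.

Reachable graph of P (11 states):
  m0 = a.(b.b.0 | b.a.0) + b.(0 + 0) | (0 | 0 + 0 | 0)\{b} | =a=> m1, =b=> m2
  m1 = b.b.0 | b.a.0 | =b=> m3, =b=> m4
  m2 = (0 + 0) | (0 | 0 + 0 | 0)\{b} | ·
  m3 = b.0 | b.a.0 | =b=> m5, =b=> m6
  m4 = b.b.0 | a.0 | =a=> m7, =b=> m6
  m5 = 0 | b.a.0 | =b=> m8
  m6 = b.0 | a.0 | =a=> m9, =b=> m8
  m7 = b.b.0 | 0 | =b=> m9
  m8 = 0 | a.0 | =a=> m10
  m9 = b.0 | 0 | =b=> m10
  m10 = 0 | 0 | ·
Reachable graph of Q (12 states):
  n0 = a.(b.b.0 | b.a.0) + b.a.(0 + 0) | (0 | 0 + 0 | 0)\{b} | =a=> n1, =b=> n2
  n1 = b.b.0 | b.a.0 | =b=> n3, =b=> n4
  n2 = a.(0 + 0) | (0 | 0 + 0 | 0)\{b} | =a=> n5
  n3 = b.0 | b.a.0 | =b=> n6, =b=> n7
  n4 = b.b.0 | a.0 | =a=> n8, =b=> n7
  n5 = (0 + 0) | (0 | 0 + 0 | 0)\{b} | ·
  n6 = 0 | b.a.0 | =b=> n9
  n7 = b.0 | a.0 | =a=> n10, =b=> n9
  n8 = b.b.0 | 0 | =b=> n10
  n9 = 0 | a.0 | =a=> n11
  n10 = b.0 | 0 | =b=> n11
  n11 = 0 | 0 | ·
Bisimilarity quotient blocks:
  B0 = {m0}
  B1 = {m10, m2, n11, n5}
  B2 = {m1, n1}
  B3 = {m3, n3}
  B4 = {m5, n6}
  B5 = {m8, n2, n9}
  B6 = {m6, n7}
  B7 = {m9, n10}
  B8 = {m4, n4}
  B9 = {m7, n8}
  B10 = {n0}
m0 ∈ B0, n0 ∈ B10 → different blocks

NO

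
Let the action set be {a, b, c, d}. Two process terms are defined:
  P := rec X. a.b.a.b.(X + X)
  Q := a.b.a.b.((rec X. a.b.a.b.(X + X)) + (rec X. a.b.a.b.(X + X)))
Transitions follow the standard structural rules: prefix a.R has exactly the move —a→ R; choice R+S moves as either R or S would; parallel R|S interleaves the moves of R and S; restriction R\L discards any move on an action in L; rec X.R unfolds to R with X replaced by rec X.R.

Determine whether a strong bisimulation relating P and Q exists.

P ~ Q

LTS(P): 5 reachable states
  p0 = rec X. a.b.a.b.(X + X) ⊢ --a--▸ p1
  p1 = b.a.b.((rec X. a.b.a.b.(X + X)) + (rec X. a.b.a.b.(X + X))) ⊢ --b--▸ p2
  p2 = a.b.((rec X. a.b.a.b.(X + X)) + (rec X. a.b.a.b.(X + X))) ⊢ --a--▸ p3
  p3 = b.((rec X. a.b.a.b.(X + X)) + (rec X. a.b.a.b.(X + X))) ⊢ --b--▸ p4
  p4 = (rec X. a.b.a.b.(X + X)) + (rec X. a.b.a.b.(X + X)) ⊢ --a--▸ p1
LTS(Q): 5 reachable states
  q0 = a.b.a.b.((rec X. a.b.a.b.(X + X)) + (rec X. a.b.a.b.(X + X))) ⊢ --a--▸ q1
  q1 = b.a.b.((rec X. a.b.a.b.(X + X)) + (rec X. a.b.a.b.(X + X))) ⊢ --b--▸ q2
  q2 = a.b.((rec X. a.b.a.b.(X + X)) + (rec X. a.b.a.b.(X + X))) ⊢ --a--▸ q3
  q3 = b.((rec X. a.b.a.b.(X + X)) + (rec X. a.b.a.b.(X + X))) ⊢ --b--▸ q4
  q4 = (rec X. a.b.a.b.(X + X)) + (rec X. a.b.a.b.(X + X)) ⊢ --a--▸ q1
Bisimilarity quotient blocks:
  B0 = {p0, p2, p4, q0, q2, q4}
  B1 = {p1, p3, q1, q3}
p0 ∈ B0, q0 ∈ B0 → same block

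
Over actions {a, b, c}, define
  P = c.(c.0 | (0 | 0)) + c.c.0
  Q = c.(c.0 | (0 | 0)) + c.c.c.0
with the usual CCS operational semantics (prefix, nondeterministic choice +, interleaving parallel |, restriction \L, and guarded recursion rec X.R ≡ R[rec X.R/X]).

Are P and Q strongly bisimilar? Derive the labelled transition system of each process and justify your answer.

P ≁ Q

P's transition system — 5 states:
  s0 = c.(c.0 | (0 | 0)) + c.c.0 → =c=> s1, =c=> s2
  s1 = c.0 → =c=> s3
  s2 = c.0 | (0 | 0) → =c=> s4
  s3 = 0 → (no moves)
  s4 = 0 | (0 | 0) → (no moves)
Q's transition system — 6 states:
  t0 = c.(c.0 | (0 | 0)) + c.c.c.0 → =c=> t1, =c=> t2
  t1 = c.0 | (0 | 0) → =c=> t3
  t2 = c.c.0 → =c=> t4
  t3 = 0 | (0 | 0) → (no moves)
  t4 = c.0 → =c=> t5
  t5 = 0 → (no moves)
Partition-refinement fixed point:
  B0 = {s0, t2}
  B1 = {s1, s2, t1, t4}
  B2 = {s3, s4, t3, t5}
  B3 = {t0}
s0 ∈ B0, t0 ∈ B3 → different blocks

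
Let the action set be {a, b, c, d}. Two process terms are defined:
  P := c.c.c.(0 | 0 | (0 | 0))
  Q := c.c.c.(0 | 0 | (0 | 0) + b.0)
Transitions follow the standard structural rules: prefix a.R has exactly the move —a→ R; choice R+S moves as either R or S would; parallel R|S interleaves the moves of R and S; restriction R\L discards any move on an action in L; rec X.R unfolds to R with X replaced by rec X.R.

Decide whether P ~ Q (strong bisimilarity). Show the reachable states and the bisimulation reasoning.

P's transition system — 4 states:
  u0 = c.c.c.(0 | 0 | (0 | 0)) has moves -c-> u1
  u1 = c.c.(0 | 0 | (0 | 0)) has moves -c-> u2
  u2 = c.(0 | 0 | (0 | 0)) has moves -c-> u3
  u3 = 0 | 0 | (0 | 0) has moves ∅
Q's transition system — 5 states:
  v0 = c.c.c.(0 | 0 | (0 | 0) + b.0) has moves -c-> v1
  v1 = c.c.(0 | 0 | (0 | 0) + b.0) has moves -c-> v2
  v2 = c.(0 | 0 | (0 | 0) + b.0) has moves -c-> v3
  v3 = 0 | 0 | (0 | 0) + b.0 has moves -b-> v4
  v4 = 0 has moves ∅
Coarsest stable partition (strong bisimilarity classes):
  B0 = {u0}
  B1 = {u1}
  B2 = {u2}
  B3 = {u3, v4}
  B4 = {v0}
  B5 = {v1}
  B6 = {v2}
  B7 = {v3}
u0 ∈ B0, v0 ∈ B4 → different blocks

NO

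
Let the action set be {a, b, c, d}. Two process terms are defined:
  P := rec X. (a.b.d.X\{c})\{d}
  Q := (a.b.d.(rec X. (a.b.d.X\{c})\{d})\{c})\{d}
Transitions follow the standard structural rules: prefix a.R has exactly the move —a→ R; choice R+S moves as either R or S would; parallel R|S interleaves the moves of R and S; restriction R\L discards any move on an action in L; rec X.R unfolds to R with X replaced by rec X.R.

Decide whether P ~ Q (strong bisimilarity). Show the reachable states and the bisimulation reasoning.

Reachable graph of P (3 states):
  p0 = rec X. (a.b.d.X\{c})\{d} | =a=> p1
  p1 = (b.d.(rec X. (a.b.d.X\{c})\{d})\{c})\{d} | =b=> p2
  p2 = (d.(rec X. (a.b.d.X\{c})\{d})\{c})\{d} | deadlocked
Reachable graph of Q (3 states):
  q0 = (a.b.d.(rec X. (a.b.d.X\{c})\{d})\{c})\{d} | =a=> q1
  q1 = (b.d.(rec X. (a.b.d.X\{c})\{d})\{c})\{d} | =b=> q2
  q2 = (d.(rec X. (a.b.d.X\{c})\{d})\{c})\{d} | deadlocked
Partition-refinement fixed point:
  B0 = {p0, q0}
  B1 = {p1, q1}
  B2 = {p2, q2}
p0 ∈ B0, q0 ∈ B0 → same block

P ~ Q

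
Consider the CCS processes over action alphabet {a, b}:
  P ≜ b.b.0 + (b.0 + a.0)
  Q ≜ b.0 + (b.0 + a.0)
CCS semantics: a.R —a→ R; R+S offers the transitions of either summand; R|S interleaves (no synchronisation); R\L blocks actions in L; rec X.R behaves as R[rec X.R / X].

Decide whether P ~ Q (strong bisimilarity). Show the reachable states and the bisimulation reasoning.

P ≁ Q

LTS(P): 3 reachable states
  m0 = b.b.0 + (b.0 + a.0) ⊢ —a→ m1, —b→ m1, —b→ m2
  m1 = 0 ⊢ ·
  m2 = b.0 ⊢ —b→ m1
LTS(Q): 2 reachable states
  n0 = b.0 + (b.0 + a.0) ⊢ —a→ n1, —b→ n1
  n1 = 0 ⊢ ·
Coarsest stable partition (strong bisimilarity classes):
  B0 = {m0}
  B1 = {m1, n1}
  B2 = {m2}
  B3 = {n0}
m0 ∈ B0, n0 ∈ B3 → different blocks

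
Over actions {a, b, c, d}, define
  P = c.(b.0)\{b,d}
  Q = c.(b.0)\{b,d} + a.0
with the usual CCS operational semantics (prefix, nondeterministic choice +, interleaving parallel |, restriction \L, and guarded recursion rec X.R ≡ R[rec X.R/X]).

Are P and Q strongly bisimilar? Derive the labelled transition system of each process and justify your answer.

LTS(P): 2 reachable states
  u0 = c.(b.0)\{b,d} | —c→ u1
  u1 = (b.0)\{b,d} | ∅
LTS(Q): 3 reachable states
  v0 = c.(b.0)\{b,d} + a.0 | —a→ v1, —c→ v2
  v1 = 0 | ∅
  v2 = (b.0)\{b,d} | ∅
Partition-refinement fixed point:
  B0 = {u0}
  B1 = {u1, v1, v2}
  B2 = {v0}
u0 ∈ B0, v0 ∈ B2 → different blocks

NO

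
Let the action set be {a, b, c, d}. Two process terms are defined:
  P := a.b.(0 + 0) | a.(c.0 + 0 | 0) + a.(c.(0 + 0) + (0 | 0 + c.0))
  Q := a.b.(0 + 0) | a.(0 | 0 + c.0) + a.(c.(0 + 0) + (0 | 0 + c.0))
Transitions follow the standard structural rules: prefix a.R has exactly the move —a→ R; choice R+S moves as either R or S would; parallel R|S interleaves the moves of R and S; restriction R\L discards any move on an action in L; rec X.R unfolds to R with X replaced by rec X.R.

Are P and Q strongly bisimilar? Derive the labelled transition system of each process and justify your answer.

LTS(P): 12 reachable states
  m0 = a.b.(0 + 0) | a.(c.0 + 0 | 0) + a.(c.(0 + 0) + (0 | 0 + c.0)) ⊢ —a→ m1, —a→ m2, —a→ m3
  m1 = a.b.(0 + 0) | (c.0 + 0 | 0) ⊢ —a→ m4, —c→ m5
  m2 = b.(0 + 0) | a.(c.0 + 0 | 0) ⊢ —a→ m4, —b→ m6
  m3 = c.(0 + 0) + (0 | 0 + c.0) ⊢ —c→ m7, —c→ m8
  m4 = b.(0 + 0) | (c.0 + 0 | 0) ⊢ —b→ m9, —c→ m10
  m5 = a.b.(0 + 0) | 0 ⊢ —a→ m10
  m6 = (0 + 0) | a.(c.0 + 0 | 0) ⊢ —a→ m9
  m7 = 0 ⊢ ·
  m8 = 0 + 0 ⊢ ·
  m9 = (0 + 0) | (c.0 + 0 | 0) ⊢ —c→ m11
  m10 = b.(0 + 0) | 0 ⊢ —b→ m11
  m11 = (0 + 0) | 0 ⊢ ·
LTS(Q): 12 reachable states
  n0 = a.b.(0 + 0) | a.(0 | 0 + c.0) + a.(c.(0 + 0) + (0 | 0 + c.0)) ⊢ —a→ n1, —a→ n2, —a→ n3
  n1 = a.b.(0 + 0) | (0 | 0 + c.0) ⊢ —a→ n4, —c→ n5
  n2 = b.(0 + 0) | a.(0 | 0 + c.0) ⊢ —a→ n4, —b→ n6
  n3 = c.(0 + 0) + (0 | 0 + c.0) ⊢ —c→ n7, —c→ n8
  n4 = b.(0 + 0) | (0 | 0 + c.0) ⊢ —b→ n9, —c→ n10
  n5 = a.b.(0 + 0) | 0 ⊢ —a→ n10
  n6 = (0 + 0) | a.(0 | 0 + c.0) ⊢ —a→ n9
  n7 = 0 ⊢ ·
  n8 = 0 + 0 ⊢ ·
  n9 = (0 + 0) | (0 | 0 + c.0) ⊢ —c→ n11
  n10 = b.(0 + 0) | 0 ⊢ —b→ n11
  n11 = (0 + 0) | 0 ⊢ ·
Partition-refinement fixed point:
  B0 = {m0, n0}
  B1 = {m1, n1}
  B2 = {m4, n4}
  B3 = {m3, m9, n3, n9}
  B4 = {m11, m7, m8, n11, n7, n8}
  B5 = {m10, n10}
  B6 = {m5, n5}
  B7 = {m2, n2}
  B8 = {m6, n6}
m0 ∈ B0, n0 ∈ B0 → same block

YES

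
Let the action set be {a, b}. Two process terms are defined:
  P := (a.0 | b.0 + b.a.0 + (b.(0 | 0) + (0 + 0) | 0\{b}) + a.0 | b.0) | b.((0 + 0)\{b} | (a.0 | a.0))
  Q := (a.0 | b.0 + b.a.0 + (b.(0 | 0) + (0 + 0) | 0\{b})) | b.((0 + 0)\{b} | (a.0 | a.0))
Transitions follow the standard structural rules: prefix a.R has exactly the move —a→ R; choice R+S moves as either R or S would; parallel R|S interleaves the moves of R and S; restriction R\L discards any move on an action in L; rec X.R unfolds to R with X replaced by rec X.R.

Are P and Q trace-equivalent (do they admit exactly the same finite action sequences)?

LTS(P): 30 reachable states
  s0 = (a.0 | b.0 + b.a.0 + (b.(0 | 0) + (0 + 0) | 0\{b}) + a.0 | b.0) | b.((0 + 0)\{b} | (a.0 | a.0)) | —a→ s1, —b→ s2, —b→ s3, —b→ s4, —b→ s5
  s1 = 0 | b.0 | b.((0 + 0)\{b} | (a.0 | a.0)) | —b→ s3, —b→ s6
  s2 = (a.0 | b.0 + b.a.0 + (b.(0 | 0) + (0 + 0) | 0\{b}) + a.0 | b.0) | ((0 + 0)\{b} | (a.0 | a.0)) | —a→ s6, —a→ s7, —a→ s8, —b→ s10, —b→ s11, —b→ s9
  s3 = 0 | 0 | b.((0 + 0)\{b} | (a.0 | a.0)) | —b→ s9
  s4 = a.0 | 0 | b.((0 + 0)\{b} | (a.0 | a.0)) | —a→ s3, —b→ s11
  s5 = a.0 | b.((0 + 0)\{b} | (a.0 | a.0)) | —a→ s12, —b→ s10
  s6 = 0 | b.0 | ((0 + 0)\{b} | (a.0 | a.0)) | —a→ s13, —a→ s14, —b→ s9
  s7 = (a.0 | b.0 + b.a.0 + (b.(0 | 0) + (0 + 0) | 0\{b}) + a.0 | b.0) | ((0 + 0)\{b} | (0 | a.0)) | —a→ s13, —a→ s15, —b→ s16, —b→ s17, —b→ s18
  s8 = (a.0 | b.0 + b.a.0 + (b.(0 | 0) + (0 + 0) | 0\{b}) + a.0 | b.0) | ((0 + 0)\{b} | (a.0 | 0)) | —a→ s14, —a→ s15, —b→ s19, —b→ s20, —b→ s21
  s9 = 0 | 0 | ((0 + 0)\{b} | (a.0 | a.0)) | —a→ s16, —a→ s19
  s10 = a.0 | ((0 + 0)\{b} | (a.0 | a.0)) | —a→ s17, —a→ s20, —a→ s22
  s11 = a.0 | 0 | ((0 + 0)\{b} | (a.0 | a.0)) | —a→ s18, —a→ s21, —a→ s9
  s12 = 0 | b.((0 + 0)\{b} | (a.0 | a.0)) | —b→ s22
  s13 = 0 | b.0 | ((0 + 0)\{b} | (0 | a.0)) | —a→ s23, —b→ s16
  s14 = 0 | b.0 | ((0 + 0)\{b} | (a.0 | 0)) | —a→ s23, —b→ s19
  s15 = (a.0 | b.0 + b.a.0 + (b.(0 | 0) + (0 + 0) | 0\{b}) + a.0 | b.0) | ((0 + 0)\{b} | (0 | 0)) | —a→ s23, —b→ s24, —b→ s25, —b→ s26
  s16 = 0 | 0 | ((0 + 0)\{b} | (0 | a.0)) | —a→ s24
  s17 = a.0 | ((0 + 0)\{b} | (0 | a.0)) | —a→ s25, —a→ s27
  s18 = a.0 | 0 | ((0 + 0)\{b} | (0 | a.0)) | —a→ s16, —a→ s26
  s19 = 0 | 0 | ((0 + 0)\{b} | (a.0 | 0)) | —a→ s24
  s20 = a.0 | ((0 + 0)\{b} | (a.0 | 0)) | —a→ s25, —a→ s28
  s21 = a.0 | 0 | ((0 + 0)\{b} | (a.0 | 0)) | —a→ s19, —a→ s26
  s22 = 0 | ((0 + 0)\{b} | (a.0 | a.0)) | —a→ s27, —a→ s28
  s23 = 0 | b.0 | ((0 + 0)\{b} | (0 | 0)) | —b→ s24
  s24 = 0 | 0 | ((0 + 0)\{b} | (0 | 0)) | stopped
  s25 = a.0 | ((0 + 0)\{b} | (0 | 0)) | —a→ s29
  s26 = a.0 | 0 | ((0 + 0)\{b} | (0 | 0)) | —a→ s24
  s27 = 0 | ((0 + 0)\{b} | (0 | a.0)) | —a→ s29
  s28 = 0 | ((0 + 0)\{b} | (a.0 | 0)) | —a→ s29
  s29 = 0 | ((0 + 0)\{b} | (0 | 0)) | stopped
LTS(Q): 30 reachable states
  t0 = (a.0 | b.0 + b.a.0 + (b.(0 | 0) + (0 + 0) | 0\{b})) | b.((0 + 0)\{b} | (a.0 | a.0)) | —a→ t1, —b→ t2, —b→ t3, —b→ t4, —b→ t5
  t1 = 0 | b.0 | b.((0 + 0)\{b} | (a.0 | a.0)) | —b→ t3, —b→ t6
  t2 = (a.0 | b.0 + b.a.0 + (b.(0 | 0) + (0 + 0) | 0\{b})) | ((0 + 0)\{b} | (a.0 | a.0)) | —a→ t6, —a→ t7, —a→ t8, —b→ t10, —b→ t11, —b→ t9
  t3 = 0 | 0 | b.((0 + 0)\{b} | (a.0 | a.0)) | —b→ t9
  t4 = a.0 | 0 | b.((0 + 0)\{b} | (a.0 | a.0)) | —a→ t3, —b→ t11
  t5 = a.0 | b.((0 + 0)\{b} | (a.0 | a.0)) | —a→ t12, —b→ t10
  t6 = 0 | b.0 | ((0 + 0)\{b} | (a.0 | a.0)) | —a→ t13, —a→ t14, —b→ t9
  t7 = (a.0 | b.0 + b.a.0 + (b.(0 | 0) + (0 + 0) | 0\{b})) | ((0 + 0)\{b} | (0 | a.0)) | —a→ t13, —a→ t15, —b→ t16, —b→ t17, —b→ t18
  t8 = (a.0 | b.0 + b.a.0 + (b.(0 | 0) + (0 + 0) | 0\{b})) | ((0 + 0)\{b} | (a.0 | 0)) | —a→ t14, —a→ t15, —b→ t19, —b→ t20, —b→ t21
  t9 = 0 | 0 | ((0 + 0)\{b} | (a.0 | a.0)) | —a→ t16, —a→ t19
  t10 = a.0 | ((0 + 0)\{b} | (a.0 | a.0)) | —a→ t17, —a→ t20, —a→ t22
  t11 = a.0 | 0 | ((0 + 0)\{b} | (a.0 | a.0)) | —a→ t18, —a→ t21, —a→ t9
  t12 = 0 | b.((0 + 0)\{b} | (a.0 | a.0)) | —b→ t22
  t13 = 0 | b.0 | ((0 + 0)\{b} | (0 | a.0)) | —a→ t23, —b→ t16
  t14 = 0 | b.0 | ((0 + 0)\{b} | (a.0 | 0)) | —a→ t23, —b→ t19
  t15 = (a.0 | b.0 + b.a.0 + (b.(0 | 0) + (0 + 0) | 0\{b})) | ((0 + 0)\{b} | (0 | 0)) | —a→ t23, —b→ t24, —b→ t25, —b→ t26
  t16 = 0 | 0 | ((0 + 0)\{b} | (0 | a.0)) | —a→ t24
  t17 = a.0 | ((0 + 0)\{b} | (0 | a.0)) | —a→ t25, —a→ t27
  t18 = a.0 | 0 | ((0 + 0)\{b} | (0 | a.0)) | —a→ t16, —a→ t26
  t19 = 0 | 0 | ((0 + 0)\{b} | (a.0 | 0)) | —a→ t24
  t20 = a.0 | ((0 + 0)\{b} | (a.0 | 0)) | —a→ t25, —a→ t28
  t21 = a.0 | 0 | ((0 + 0)\{b} | (a.0 | 0)) | —a→ t19, —a→ t26
  t22 = 0 | ((0 + 0)\{b} | (a.0 | a.0)) | —a→ t27, —a→ t28
  t23 = 0 | b.0 | ((0 + 0)\{b} | (0 | 0)) | —b→ t24
  t24 = 0 | 0 | ((0 + 0)\{b} | (0 | 0)) | stopped
  t25 = a.0 | ((0 + 0)\{b} | (0 | 0)) | —a→ t29
  t26 = a.0 | 0 | ((0 + 0)\{b} | (0 | 0)) | —a→ t24
  t27 = 0 | ((0 + 0)\{b} | (0 | a.0)) | —a→ t29
  t28 = 0 | ((0 + 0)\{b} | (a.0 | 0)) | —a→ t29
  t29 = 0 | ((0 + 0)\{b} | (0 | 0)) | stopped
Partition-refinement fixed point:
  B0 = {s0, t0}
  B1 = {s12, s3, t12, t3}
  B2 = {s17, s18, s20, s21, s22, s9, t17, t18, t20, t21, t22, t9}
  B3 = {s16, s19, s25, s26, s27, s28, t16, t19, t25, t26, t27, t28}
  B4 = {s24, s29, t24, t29}
  B5 = {s4, s5, t4, t5}
  B6 = {s10, s11, t10, t11}
  B7 = {s1, t1}
  B8 = {s6, t6}
  B9 = {s13, s14, t13, t14}
  B10 = {s23, t23}
  B11 = {s2, t2}
  B12 = {s7, s8, t7, t8}
  B13 = {s15, t15}
s0 ∈ B0, t0 ∈ B0 → same block
Bisimilar ⇒ trace-equivalent.

traces(P) = traces(Q)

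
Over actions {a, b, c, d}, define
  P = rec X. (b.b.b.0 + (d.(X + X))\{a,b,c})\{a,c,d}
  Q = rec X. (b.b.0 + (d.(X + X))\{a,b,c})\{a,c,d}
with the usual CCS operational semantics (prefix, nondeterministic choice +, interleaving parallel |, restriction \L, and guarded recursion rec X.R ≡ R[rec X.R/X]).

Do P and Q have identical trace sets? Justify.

trace-distinct — witness ⟨bbb⟩

P's transition system — 4 states:
  u0 = rec X. (b.b.b.0 + (d.(X + X))\{a,b,c})\{a,c,d} → --b--▸ u1
  u1 = (b.b.0)\{a,c,d} → --b--▸ u2
  u2 = (b.0)\{a,c,d} → --b--▸ u3
  u3 = 0\{a,c,d} → stopped
Q's transition system — 3 states:
  v0 = rec X. (b.b.0 + (d.(X + X))\{a,b,c})\{a,c,d} → --b--▸ v1
  v1 = (b.0)\{a,c,d} → --b--▸ v2
  v2 = 0\{a,c,d} → stopped
Trace ⟨bbb⟩ through P, begin at {u0}:
  after b @ step 1: {u1}
  after b @ step 2: {u2}
  after b @ step 3: {u3}
  — P admits the full trace.
Trace ⟨bbb⟩ through Q, begin at {v0}:
  after b @ step 1: {v1}
  after b @ step 2: {v2}
  after b @ step 3: ∅  — Q cannot continue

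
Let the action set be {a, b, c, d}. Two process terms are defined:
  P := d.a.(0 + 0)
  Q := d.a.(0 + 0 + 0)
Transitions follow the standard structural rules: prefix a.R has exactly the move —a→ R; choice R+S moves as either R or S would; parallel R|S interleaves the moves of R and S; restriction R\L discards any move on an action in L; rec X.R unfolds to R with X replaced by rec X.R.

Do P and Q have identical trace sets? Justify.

traces(P) = traces(Q)

LTS(P): 3 reachable states
  m0 = d.a.(0 + 0) has moves ··d··> m1
  m1 = a.(0 + 0) has moves ··a··> m2
  m2 = 0 + 0 has moves ∅
LTS(Q): 3 reachable states
  n0 = d.a.(0 + 0 + 0) has moves ··d··> n1
  n1 = a.(0 + 0 + 0) has moves ··a··> n2
  n2 = 0 + 0 + 0 has moves ∅
Partition-refinement fixed point:
  B0 = {m0, n0}
  B1 = {m1, n1}
  B2 = {m2, n2}
m0 ∈ B0, n0 ∈ B0 → same block
Bisimilar ⇒ trace-equivalent.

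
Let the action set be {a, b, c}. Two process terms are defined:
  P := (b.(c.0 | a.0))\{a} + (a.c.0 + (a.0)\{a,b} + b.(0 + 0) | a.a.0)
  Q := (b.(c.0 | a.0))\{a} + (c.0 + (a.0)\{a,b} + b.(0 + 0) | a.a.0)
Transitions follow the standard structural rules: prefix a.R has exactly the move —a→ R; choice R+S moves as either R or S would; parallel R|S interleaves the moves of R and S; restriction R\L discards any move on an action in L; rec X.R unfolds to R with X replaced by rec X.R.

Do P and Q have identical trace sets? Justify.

trace-distinct — witness ⟨ac⟩

LTS(P): 10 reachable states
  u0 = (b.(c.0 | a.0))\{a} + (a.c.0 + (a.0)\{a,b} + b.(0 + 0) | a.a.0) :: -a-> u1, -a-> u2, -b-> u3, -b-> u4
  u1 = b.(0 + 0) | a.0 :: -a-> u5, -b-> u6
  u2 = c.0 :: -c-> u7
  u3 = (0 + 0) | a.a.0 :: -a-> u6
  u4 = (c.0 | a.0)\{a} :: -c-> u8
  u5 = b.(0 + 0) | 0 :: -b-> u9
  u6 = (0 + 0) | a.0 :: -a-> u9
  u7 = 0 :: deadlocked
  u8 = (0 | a.0)\{a} :: deadlocked
  u9 = (0 + 0) | 0 :: deadlocked
LTS(Q): 9 reachable states
  v0 = (b.(c.0 | a.0))\{a} + (c.0 + (a.0)\{a,b} + b.(0 + 0) | a.a.0) :: -a-> v1, -b-> v2, -b-> v3, -c-> v4
  v1 = b.(0 + 0) | a.0 :: -a-> v5, -b-> v6
  v2 = (0 + 0) | a.a.0 :: -a-> v6
  v3 = (c.0 | a.0)\{a} :: -c-> v7
  v4 = 0 :: deadlocked
  v5 = b.(0 + 0) | 0 :: -b-> v8
  v6 = (0 + 0) | a.0 :: -a-> v8
  v7 = (0 | a.0)\{a} :: deadlocked
  v8 = (0 + 0) | 0 :: deadlocked
Executing ac from P (initial set {u0}):
  [1] a ⇒ {u1, u2}
  [2] c ⇒ {u7}
  P completes σ.
Executing ac from Q (initial set {v0}):
  [1] a ⇒ {v1}
  [2] c ⇒ ∅  — Q cannot continue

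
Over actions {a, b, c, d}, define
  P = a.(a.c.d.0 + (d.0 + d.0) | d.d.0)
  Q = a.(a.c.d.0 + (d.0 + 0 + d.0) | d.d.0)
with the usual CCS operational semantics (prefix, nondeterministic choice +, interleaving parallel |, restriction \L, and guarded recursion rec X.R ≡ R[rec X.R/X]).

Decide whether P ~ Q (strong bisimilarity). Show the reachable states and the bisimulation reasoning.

YES

P's transition system — 10 states:
  u0 = a.(a.c.d.0 + (d.0 + d.0) | d.d.0) :: ··a··> u1
  u1 = a.c.d.0 + (d.0 + d.0) | d.d.0 :: ··a··> u2, ··d··> u3, ··d··> u4
  u2 = c.d.0 :: ··c··> u5
  u3 = (d.0 + d.0) | d.0 :: ··d··> u6, ··d··> u7
  u4 = 0 | d.d.0 :: ··d··> u7
  u5 = d.0 :: ··d··> u8
  u6 = (d.0 + d.0) | 0 :: ··d··> u9
  u7 = 0 | d.0 :: ··d··> u9
  u8 = 0 :: ∅
  u9 = 0 | 0 :: ∅
Q's transition system — 10 states:
  v0 = a.(a.c.d.0 + (d.0 + 0 + d.0) | d.d.0) :: ··a··> v1
  v1 = a.c.d.0 + (d.0 + 0 + d.0) | d.d.0 :: ··a··> v2, ··d··> v3, ··d··> v4
  v2 = c.d.0 :: ··c··> v5
  v3 = (d.0 + 0 + d.0) | d.0 :: ··d··> v6, ··d··> v7
  v4 = 0 | d.d.0 :: ··d··> v7
  v5 = d.0 :: ··d··> v8
  v6 = (d.0 + 0 + d.0) | 0 :: ··d··> v9
  v7 = 0 | d.0 :: ··d··> v9
  v8 = 0 :: ∅
  v9 = 0 | 0 :: ∅
Coarsest stable partition (strong bisimilarity classes):
  B0 = {u0, v0}
  B1 = {u1, v1}
  B2 = {u3, u4, v3, v4}
  B3 = {u5, u6, u7, v5, v6, v7}
  B4 = {u8, u9, v8, v9}
  B5 = {u2, v2}
u0 ∈ B0, v0 ∈ B0 → same block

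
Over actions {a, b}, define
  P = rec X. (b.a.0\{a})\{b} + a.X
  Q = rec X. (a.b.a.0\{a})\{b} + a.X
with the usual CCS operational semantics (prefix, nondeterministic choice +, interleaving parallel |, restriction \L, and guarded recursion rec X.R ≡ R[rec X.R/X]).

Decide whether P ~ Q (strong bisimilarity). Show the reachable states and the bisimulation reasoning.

NO

P's transition system — 1 states:
  u0 = rec X. (b.a.0\{a})\{b} + a.X | —a→ u0
Q's transition system — 2 states:
  v0 = rec X. (a.b.a.0\{a})\{b} + a.X | —a→ v0, —a→ v1
  v1 = (b.a.0\{a})\{b} | ∅
Partition-refinement fixed point:
  B0 = {u0}
  B1 = {v0}
  B2 = {v1}
u0 ∈ B0, v0 ∈ B1 → different blocks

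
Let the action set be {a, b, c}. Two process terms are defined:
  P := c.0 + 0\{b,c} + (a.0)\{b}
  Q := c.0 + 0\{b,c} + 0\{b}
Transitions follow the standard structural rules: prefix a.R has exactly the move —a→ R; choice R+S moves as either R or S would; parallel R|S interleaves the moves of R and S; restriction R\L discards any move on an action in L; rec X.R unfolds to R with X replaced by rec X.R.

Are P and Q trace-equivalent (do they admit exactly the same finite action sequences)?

LTS(P): 3 reachable states
  u0 = c.0 + 0\{b,c} + (a.0)\{b} ⊢ =a=> u1, =c=> u2
  u1 = 0\{b} ⊢ deadlocked
  u2 = 0 ⊢ deadlocked
LTS(Q): 2 reachable states
  v0 = c.0 + 0\{b,c} + 0\{b} ⊢ =c=> v1
  v1 = 0 ⊢ deadlocked
Trace ⟨a⟩ through P, begin at {u0}:
  step 1 (a): {u1}
  ✓ P
Trace ⟨a⟩ through Q, begin at {v0}:
  step 1 (a): ∅  — Q cannot continue

NO — witness ⟨a⟩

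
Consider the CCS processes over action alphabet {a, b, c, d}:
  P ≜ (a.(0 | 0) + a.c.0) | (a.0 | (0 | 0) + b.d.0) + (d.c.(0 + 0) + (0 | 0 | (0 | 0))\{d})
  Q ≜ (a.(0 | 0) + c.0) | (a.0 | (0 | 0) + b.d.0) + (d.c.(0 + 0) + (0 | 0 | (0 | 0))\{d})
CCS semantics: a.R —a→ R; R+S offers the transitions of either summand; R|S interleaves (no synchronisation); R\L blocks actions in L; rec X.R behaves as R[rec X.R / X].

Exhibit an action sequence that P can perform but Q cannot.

aac

LTS(P): 18 reachable states
  p0 = (a.(0 | 0) + a.c.0) | (a.0 | (0 | 0) + b.d.0) + (d.c.(0 + 0) + (0 | 0 | (0 | 0))\{d}) | --a--▸ p1, --a--▸ p2, --a--▸ p3, --b--▸ p4, --d--▸ p5
  p1 = (a.(0 | 0) + a.c.0) | (0 | (0 | 0)) | --a--▸ p6, --a--▸ p7
  p2 = 0 | 0 | (a.0 | (0 | 0) + b.d.0) | --a--▸ p6, --b--▸ p8
  p3 = c.0 | (a.0 | (0 | 0) + b.d.0) | --a--▸ p7, --b--▸ p9, --c--▸ p10
  p4 = (a.(0 | 0) + a.c.0) | d.0 | --a--▸ p8, --a--▸ p9, --d--▸ p11
  p5 = c.(0 + 0) | --c--▸ p12
  p6 = 0 | 0 | (0 | (0 | 0)) | (no moves)
  p7 = c.0 | (0 | (0 | 0)) | --c--▸ p13
  p8 = 0 | 0 | d.0 | --d--▸ p14
  p9 = c.0 | d.0 | --c--▸ p15, --d--▸ p16
  p10 = 0 | (a.0 | (0 | 0) + b.d.0) | --a--▸ p13, --b--▸ p15
  p11 = (a.(0 | 0) + a.c.0) | 0 | --a--▸ p14, --a--▸ p16
  p12 = 0 + 0 | (no moves)
  p13 = 0 | (0 | (0 | 0)) | (no moves)
  p14 = 0 | 0 | 0 | (no moves)
  p15 = 0 | d.0 | --d--▸ p17
  p16 = c.0 | 0 | --c--▸ p17
  p17 = 0 | 0 | (no moves)
LTS(Q): 14 reachable states
  q0 = (a.(0 | 0) + c.0) | (a.0 | (0 | 0) + b.d.0) + (d.c.(0 + 0) + (0 | 0 | (0 | 0))\{d}) | --a--▸ q1, --a--▸ q2, --b--▸ q3, --c--▸ q4, --d--▸ q5
  q1 = (a.(0 | 0) + c.0) | (0 | (0 | 0)) | --a--▸ q6, --c--▸ q7
  q2 = 0 | 0 | (a.0 | (0 | 0) + b.d.0) | --a--▸ q6, --b--▸ q8
  q3 = (a.(0 | 0) + c.0) | d.0 | --a--▸ q8, --c--▸ q9, --d--▸ q10
  q4 = 0 | (a.0 | (0 | 0) + b.d.0) | --a--▸ q7, --b--▸ q9
  q5 = c.(0 + 0) | --c--▸ q11
  q6 = 0 | 0 | (0 | (0 | 0)) | (no moves)
  q7 = 0 | (0 | (0 | 0)) | (no moves)
  q8 = 0 | 0 | d.0 | --d--▸ q12
  q9 = 0 | d.0 | --d--▸ q13
  q10 = (a.(0 | 0) + c.0) | 0 | --a--▸ q12, --c--▸ q13
  q11 = 0 + 0 | (no moves)
  q12 = 0 | 0 | 0 | (no moves)
  q13 = 0 | 0 | (no moves)
Run σ = ⟨aac⟩ on P: start {p0}
  after a @ step 1: {p1, p2, p3}
  after a @ step 2: {p6, p7}
  after c @ step 3: {p13}
  P completes σ.
Run σ = ⟨aac⟩ on Q: start {q0}
  after a @ step 1: {q1, q2}
  after a @ step 2: {q6}
  after c @ step 3: ∅  — Q cannot continue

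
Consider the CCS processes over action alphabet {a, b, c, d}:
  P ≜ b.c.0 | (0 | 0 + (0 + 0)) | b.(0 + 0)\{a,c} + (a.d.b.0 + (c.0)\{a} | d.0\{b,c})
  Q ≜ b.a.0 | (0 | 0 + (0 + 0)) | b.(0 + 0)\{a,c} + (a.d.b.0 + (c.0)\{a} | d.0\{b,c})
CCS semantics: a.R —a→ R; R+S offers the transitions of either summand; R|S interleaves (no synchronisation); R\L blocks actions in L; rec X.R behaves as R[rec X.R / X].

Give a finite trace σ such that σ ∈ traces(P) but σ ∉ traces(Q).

bc

Reachable graph of P (12 states):
  u0 = b.c.0 | (0 | 0 + (0 + 0)) | b.(0 + 0)\{a,c} + (a.d.b.0 + (c.0)\{a} | d.0\{b,c}) :: --a--▸ u1, --b--▸ u2, --b--▸ u3, --c--▸ u4, --d--▸ u5
  u1 = d.b.0 :: --d--▸ u6
  u2 = b.c.0 | (0 | 0 + (0 + 0)) | (0 + 0)\{a,c} :: --b--▸ u7
  u3 = c.0 | (0 | 0 + (0 + 0)) | b.(0 + 0)\{a,c} :: --b--▸ u7, --c--▸ u8
  u4 = 0\{a} | d.0\{b,c} :: --d--▸ u9
  u5 = (c.0)\{a} | 0\{b,c} :: --c--▸ u9
  u6 = b.0 :: --b--▸ u10
  u7 = c.0 | (0 | 0 + (0 + 0)) | (0 + 0)\{a,c} :: --c--▸ u11
  u8 = 0 | (0 | 0 + (0 + 0)) | b.(0 + 0)\{a,c} :: --b--▸ u11
  u9 = 0\{a} | 0\{b,c} :: (no moves)
  u10 = 0 :: (no moves)
  u11 = 0 | (0 | 0 + (0 + 0)) | (0 + 0)\{a,c} :: (no moves)
Reachable graph of Q (12 states):
  v0 = b.a.0 | (0 | 0 + (0 + 0)) | b.(0 + 0)\{a,c} + (a.d.b.0 + (c.0)\{a} | d.0\{b,c}) :: --a--▸ v1, --b--▸ v2, --b--▸ v3, --c--▸ v4, --d--▸ v5
  v1 = d.b.0 :: --d--▸ v6
  v2 = a.0 | (0 | 0 + (0 + 0)) | b.(0 + 0)\{a,c} :: --a--▸ v7, --b--▸ v8
  v3 = b.a.0 | (0 | 0 + (0 + 0)) | (0 + 0)\{a,c} :: --b--▸ v8
  v4 = 0\{a} | d.0\{b,c} :: --d--▸ v9
  v5 = (c.0)\{a} | 0\{b,c} :: --c--▸ v9
  v6 = b.0 :: --b--▸ v10
  v7 = 0 | (0 | 0 + (0 + 0)) | b.(0 + 0)\{a,c} :: --b--▸ v11
  v8 = a.0 | (0 | 0 + (0 + 0)) | (0 + 0)\{a,c} :: --a--▸ v11
  v9 = 0\{a} | 0\{b,c} :: (no moves)
  v10 = 0 :: (no moves)
  v11 = 0 | (0 | 0 + (0 + 0)) | (0 + 0)\{a,c} :: (no moves)
Run σ = ⟨bc⟩ on P: start {u0}
  after b @ step 1: {u2, u3}
  after c @ step 2: {u8}
  ✓ P
Run σ = ⟨bc⟩ on Q: start {v0}
  after b @ step 1: {v2, v3}
  after c @ step 2: ∅  — Q cannot continue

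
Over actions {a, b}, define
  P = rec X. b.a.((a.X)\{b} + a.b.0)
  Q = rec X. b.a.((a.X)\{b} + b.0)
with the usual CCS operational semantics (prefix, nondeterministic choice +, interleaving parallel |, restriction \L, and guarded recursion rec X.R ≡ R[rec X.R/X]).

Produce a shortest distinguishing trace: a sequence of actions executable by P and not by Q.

P's transition system — 6 states:
  s0 = rec X. b.a.((a.X)\{b} + a.b.0) :: ··b··> s1
  s1 = a.((a.(rec X. b.a.((a.X)\{b} + a.b.0)))\{b} + a.b.0) :: ··a··> s2
  s2 = (a.(rec X. b.a.((a.X)\{b} + a.b.0)))\{b} + a.b.0 :: ··a··> s3, ··a··> s4
  s3 = (rec X. b.a.((a.X)\{b} + a.b.0))\{b} :: ∅
  s4 = b.0 :: ··b··> s5
  s5 = 0 :: ∅
Q's transition system — 5 states:
  t0 = rec X. b.a.((a.X)\{b} + b.0) :: ··b··> t1
  t1 = a.((a.(rec X. b.a.((a.X)\{b} + b.0)))\{b} + b.0) :: ··a··> t2
  t2 = (a.(rec X. b.a.((a.X)\{b} + b.0)))\{b} + b.0 :: ··a··> t3, ··b··> t4
  t3 = (rec X. b.a.((a.X)\{b} + b.0))\{b} :: ∅
  t4 = 0 :: ∅
Trace ⟨baab⟩ through P, begin at {s0}:
  [1] b ⇒ {s1}
  [2] a ⇒ {s2}
  [3] a ⇒ {s3, s4}
  [4] b ⇒ {s5}
  — P admits the full trace.
Trace ⟨baab⟩ through Q, begin at {t0}:
  [1] b ⇒ {t1}
  [2] a ⇒ {t2}
  [3] a ⇒ {t3}
  [4] b ⇒ no successor for Q

baab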